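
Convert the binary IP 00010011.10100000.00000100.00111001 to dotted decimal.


00010011 = 19
10100000 = 160
00000100 = 4
00111001 = 57
IP: 19.160.4.57


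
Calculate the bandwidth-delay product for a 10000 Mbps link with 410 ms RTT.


BDP = bandwidth * RTT
= 10000 Mbps * 410 ms
= 10000 * 1e6 * 410 / 1000 bits
= 4100000000 bits
= 512500000 bytes
= 500488.2812 KB
BDP = 4100000000 bits (512500000 bytes)


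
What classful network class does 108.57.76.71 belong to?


First octet: 108
Binary: 01101100
0xxxxxxx -> Class A (1-126)
Class A, default mask 255.0.0.0 (/8)


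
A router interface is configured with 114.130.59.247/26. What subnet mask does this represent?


/26 means 26 network bits, 6 host bits
Binary: 11111111111111111111111111000000
Mask: 255.255.255.192


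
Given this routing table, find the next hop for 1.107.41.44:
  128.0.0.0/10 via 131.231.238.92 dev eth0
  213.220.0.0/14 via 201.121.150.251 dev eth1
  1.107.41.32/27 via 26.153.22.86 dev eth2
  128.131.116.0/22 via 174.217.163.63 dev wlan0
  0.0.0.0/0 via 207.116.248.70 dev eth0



Longest prefix match for 1.107.41.44:
  /10 128.0.0.0: no
  /14 213.220.0.0: no
  /27 1.107.41.32: MATCH
  /22 128.131.116.0: no
  /0 0.0.0.0: MATCH
Selected: next-hop 26.153.22.86 via eth2 (matched /27)


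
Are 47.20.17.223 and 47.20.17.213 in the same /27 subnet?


Mask: 255.255.255.224
47.20.17.223 AND mask = 47.20.17.192
47.20.17.213 AND mask = 47.20.17.192
Yes, same subnet (47.20.17.192)


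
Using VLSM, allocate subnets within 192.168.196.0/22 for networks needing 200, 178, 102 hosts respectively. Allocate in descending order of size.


200 hosts -> /24 (254 usable): 192.168.196.0/24
178 hosts -> /24 (254 usable): 192.168.197.0/24
102 hosts -> /25 (126 usable): 192.168.198.0/25
Allocation: 192.168.196.0/24 (200 hosts, 254 usable); 192.168.197.0/24 (178 hosts, 254 usable); 192.168.198.0/25 (102 hosts, 126 usable)


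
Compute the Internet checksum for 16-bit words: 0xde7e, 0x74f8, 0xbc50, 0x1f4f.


Sum all words (with carry folding):
+ 0xde7e = 0xde7e
+ 0x74f8 = 0x5377
+ 0xbc50 = 0x0fc8
+ 0x1f4f = 0x2f17
One's complement: ~0x2f17
Checksum = 0xd0e8


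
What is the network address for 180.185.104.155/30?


IP:   10110100.10111001.01101000.10011011
Mask: 11111111.11111111.11111111.11111100
AND operation:
Net:  10110100.10111001.01101000.10011000
Network: 180.185.104.152/30


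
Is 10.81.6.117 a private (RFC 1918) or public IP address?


RFC 1918 private ranges:
  10.0.0.0/8 (10.0.0.0 - 10.255.255.255)
  172.16.0.0/12 (172.16.0.0 - 172.31.255.255)
  192.168.0.0/16 (192.168.0.0 - 192.168.255.255)
Private (in 10.0.0.0/8)


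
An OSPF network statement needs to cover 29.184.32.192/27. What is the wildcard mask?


Subnet mask: 255.255.255.224
Wildcard = 255.255.255.255 - subnet mask
255 - 255 = 0
255 - 255 = 0
255 - 255 = 0
255 - 224 = 31
Wildcard: 0.0.0.31


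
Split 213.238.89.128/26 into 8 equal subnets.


New prefix = 26 + 3 = 29
Each subnet has 8 addresses
  213.238.89.128/29
  213.238.89.136/29
  213.238.89.144/29
  213.238.89.152/29
  213.238.89.160/29
  213.238.89.168/29
  213.238.89.176/29
  213.238.89.184/29
Subnets: 213.238.89.128/29, 213.238.89.136/29, 213.238.89.144/29, 213.238.89.152/29, 213.238.89.160/29, 213.238.89.168/29, 213.238.89.176/29, 213.238.89.184/29


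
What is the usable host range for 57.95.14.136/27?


Network: 57.95.14.128
Broadcast: 57.95.14.159
First usable = network + 1
Last usable = broadcast - 1
Range: 57.95.14.129 to 57.95.14.158


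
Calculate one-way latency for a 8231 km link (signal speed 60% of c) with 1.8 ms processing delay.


Speed = 0.6 * 3e5 km/s = 180000 km/s
Propagation delay = 8231 / 180000 = 0.0457 s = 45.7278 ms
Processing delay = 1.8 ms
Total one-way latency = 47.5278 ms


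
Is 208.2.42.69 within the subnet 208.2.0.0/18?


Subnet network: 208.2.0.0
Test IP AND mask: 208.2.0.0
Yes, 208.2.42.69 is in 208.2.0.0/18


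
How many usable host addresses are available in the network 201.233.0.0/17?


Host bits = 32 - 17 = 15
Total addresses = 2^15 = 32768
Usable = total - 2 (network and broadcast)
Usable hosts: 32766


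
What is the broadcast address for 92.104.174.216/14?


Network: 92.104.0.0/14
Host bits = 18
Set all host bits to 1:
Broadcast: 92.107.255.255


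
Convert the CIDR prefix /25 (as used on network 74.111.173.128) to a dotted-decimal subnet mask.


/25 means 25 network bits, 7 host bits
Binary: 11111111111111111111111110000000
Mask: 255.255.255.128


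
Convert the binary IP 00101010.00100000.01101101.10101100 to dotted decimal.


00101010 = 42
00100000 = 32
01101101 = 109
10101100 = 172
IP: 42.32.109.172


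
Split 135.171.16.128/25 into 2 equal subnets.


New prefix = 25 + 1 = 26
Each subnet has 64 addresses
  135.171.16.128/26
  135.171.16.192/26
Subnets: 135.171.16.128/26, 135.171.16.192/26


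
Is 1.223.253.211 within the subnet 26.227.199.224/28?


Subnet network: 26.227.199.224
Test IP AND mask: 1.223.253.208
No, 1.223.253.211 is not in 26.227.199.224/28


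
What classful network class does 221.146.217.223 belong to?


First octet: 221
Binary: 11011101
110xxxxx -> Class C (192-223)
Class C, default mask 255.255.255.0 (/24)


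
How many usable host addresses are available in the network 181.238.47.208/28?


Host bits = 32 - 28 = 4
Total addresses = 2^4 = 16
Usable = total - 2 (network and broadcast)
Usable hosts: 14


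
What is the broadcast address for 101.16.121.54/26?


Network: 101.16.121.0/26
Host bits = 6
Set all host bits to 1:
Broadcast: 101.16.121.63


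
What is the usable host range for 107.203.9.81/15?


Network: 107.202.0.0
Broadcast: 107.203.255.255
First usable = network + 1
Last usable = broadcast - 1
Range: 107.202.0.1 to 107.203.255.254


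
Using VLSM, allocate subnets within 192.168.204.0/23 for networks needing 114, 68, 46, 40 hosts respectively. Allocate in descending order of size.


114 hosts -> /25 (126 usable): 192.168.204.0/25
68 hosts -> /25 (126 usable): 192.168.204.128/25
46 hosts -> /26 (62 usable): 192.168.205.0/26
40 hosts -> /26 (62 usable): 192.168.205.64/26
Allocation: 192.168.204.0/25 (114 hosts, 126 usable); 192.168.204.128/25 (68 hosts, 126 usable); 192.168.205.0/26 (46 hosts, 62 usable); 192.168.205.64/26 (40 hosts, 62 usable)


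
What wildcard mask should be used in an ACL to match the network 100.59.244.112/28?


Subnet mask: 255.255.255.240
Wildcard = 255.255.255.255 - subnet mask
255 - 255 = 0
255 - 255 = 0
255 - 255 = 0
255 - 240 = 15
Wildcard: 0.0.0.15


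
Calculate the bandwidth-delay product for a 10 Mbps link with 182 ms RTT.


BDP = bandwidth * RTT
= 10 Mbps * 182 ms
= 10 * 1e6 * 182 / 1000 bits
= 1820000 bits
= 227500 bytes
= 222.168 KB
BDP = 1820000 bits (227500 bytes)


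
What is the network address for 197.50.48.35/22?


IP:   11000101.00110010.00110000.00100011
Mask: 11111111.11111111.11111100.00000000
AND operation:
Net:  11000101.00110010.00110000.00000000
Network: 197.50.48.0/22


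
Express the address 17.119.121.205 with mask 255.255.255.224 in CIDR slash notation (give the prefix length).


Binary: 11111111.11111111.11111111.11100000
Count leading 1s
Prefix: /27


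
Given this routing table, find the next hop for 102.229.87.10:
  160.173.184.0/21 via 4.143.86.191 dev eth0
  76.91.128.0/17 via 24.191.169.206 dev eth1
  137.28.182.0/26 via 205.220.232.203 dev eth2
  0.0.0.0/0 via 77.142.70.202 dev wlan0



Longest prefix match for 102.229.87.10:
  /21 160.173.184.0: no
  /17 76.91.128.0: no
  /26 137.28.182.0: no
  /0 0.0.0.0: MATCH
Selected: next-hop 77.142.70.202 via wlan0 (matched /0)


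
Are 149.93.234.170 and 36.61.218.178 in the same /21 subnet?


Mask: 255.255.248.0
149.93.234.170 AND mask = 149.93.232.0
36.61.218.178 AND mask = 36.61.216.0
No, different subnets (149.93.232.0 vs 36.61.216.0)


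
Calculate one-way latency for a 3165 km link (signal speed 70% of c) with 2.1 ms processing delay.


Speed = 0.7 * 3e5 km/s = 210000 km/s
Propagation delay = 3165 / 210000 = 0.0151 s = 15.0714 ms
Processing delay = 2.1 ms
Total one-way latency = 17.1714 ms


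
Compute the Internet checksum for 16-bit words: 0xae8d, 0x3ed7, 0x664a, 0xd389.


Sum all words (with carry folding):
+ 0xae8d = 0xae8d
+ 0x3ed7 = 0xed64
+ 0x664a = 0x53af
+ 0xd389 = 0x2739
One's complement: ~0x2739
Checksum = 0xd8c6


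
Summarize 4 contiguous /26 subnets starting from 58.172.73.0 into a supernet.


Original prefix: /26
Number of subnets: 4 = 2^2
New prefix = 26 - 2 = 24
Supernet: 58.172.73.0/24


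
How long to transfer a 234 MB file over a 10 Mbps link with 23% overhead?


Effective throughput = 10 * (1 - 23/100) = 7.7 Mbps
File size in Mb = 234 * 8 = 1872 Mb
Time = 1872 / 7.7
Time = 243.1169 seconds


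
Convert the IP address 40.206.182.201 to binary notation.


40 = 00101000
206 = 11001110
182 = 10110110
201 = 11001001
Binary: 00101000.11001110.10110110.11001001


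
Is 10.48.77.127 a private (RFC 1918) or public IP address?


RFC 1918 private ranges:
  10.0.0.0/8 (10.0.0.0 - 10.255.255.255)
  172.16.0.0/12 (172.16.0.0 - 172.31.255.255)
  192.168.0.0/16 (192.168.0.0 - 192.168.255.255)
Private (in 10.0.0.0/8)


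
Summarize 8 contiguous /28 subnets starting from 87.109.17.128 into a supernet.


Original prefix: /28
Number of subnets: 8 = 2^3
New prefix = 28 - 3 = 25
Supernet: 87.109.17.128/25


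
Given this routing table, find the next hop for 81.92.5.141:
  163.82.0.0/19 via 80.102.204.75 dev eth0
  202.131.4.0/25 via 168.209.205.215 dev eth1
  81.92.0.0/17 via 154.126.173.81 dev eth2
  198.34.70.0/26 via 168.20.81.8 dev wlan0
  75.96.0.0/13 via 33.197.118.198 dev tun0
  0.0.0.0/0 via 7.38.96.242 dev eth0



Longest prefix match for 81.92.5.141:
  /19 163.82.0.0: no
  /25 202.131.4.0: no
  /17 81.92.0.0: MATCH
  /26 198.34.70.0: no
  /13 75.96.0.0: no
  /0 0.0.0.0: MATCH
Selected: next-hop 154.126.173.81 via eth2 (matched /17)


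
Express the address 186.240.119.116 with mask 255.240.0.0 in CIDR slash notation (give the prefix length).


Binary: 11111111.11110000.00000000.00000000
Count leading 1s
Prefix: /12


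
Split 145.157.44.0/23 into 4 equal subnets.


New prefix = 23 + 2 = 25
Each subnet has 128 addresses
  145.157.44.0/25
  145.157.44.128/25
  145.157.45.0/25
  145.157.45.128/25
Subnets: 145.157.44.0/25, 145.157.44.128/25, 145.157.45.0/25, 145.157.45.128/25


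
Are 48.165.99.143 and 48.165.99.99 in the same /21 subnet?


Mask: 255.255.248.0
48.165.99.143 AND mask = 48.165.96.0
48.165.99.99 AND mask = 48.165.96.0
Yes, same subnet (48.165.96.0)


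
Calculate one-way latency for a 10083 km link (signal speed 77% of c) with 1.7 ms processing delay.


Speed = 0.77 * 3e5 km/s = 231000 km/s
Propagation delay = 10083 / 231000 = 0.0436 s = 43.6494 ms
Processing delay = 1.7 ms
Total one-way latency = 45.3494 ms


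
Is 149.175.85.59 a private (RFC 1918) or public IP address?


RFC 1918 private ranges:
  10.0.0.0/8 (10.0.0.0 - 10.255.255.255)
  172.16.0.0/12 (172.16.0.0 - 172.31.255.255)
  192.168.0.0/16 (192.168.0.0 - 192.168.255.255)
Public (not in any RFC 1918 range)


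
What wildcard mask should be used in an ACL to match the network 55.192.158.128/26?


Subnet mask: 255.255.255.192
Wildcard = 255.255.255.255 - subnet mask
255 - 255 = 0
255 - 255 = 0
255 - 255 = 0
255 - 192 = 63
Wildcard: 0.0.0.63


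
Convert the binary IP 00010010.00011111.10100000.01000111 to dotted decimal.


00010010 = 18
00011111 = 31
10100000 = 160
01000111 = 71
IP: 18.31.160.71


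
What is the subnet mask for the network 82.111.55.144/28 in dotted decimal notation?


/28 means 28 network bits, 4 host bits
Binary: 11111111111111111111111111110000
Mask: 255.255.255.240


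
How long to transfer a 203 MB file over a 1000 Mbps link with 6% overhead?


Effective throughput = 1000 * (1 - 6/100) = 940 Mbps
File size in Mb = 203 * 8 = 1624 Mb
Time = 1624 / 940
Time = 1.7277 seconds


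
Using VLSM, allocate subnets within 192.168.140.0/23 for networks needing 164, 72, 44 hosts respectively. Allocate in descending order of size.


164 hosts -> /24 (254 usable): 192.168.140.0/24
72 hosts -> /25 (126 usable): 192.168.141.0/25
44 hosts -> /26 (62 usable): 192.168.141.128/26
Allocation: 192.168.140.0/24 (164 hosts, 254 usable); 192.168.141.0/25 (72 hosts, 126 usable); 192.168.141.128/26 (44 hosts, 62 usable)


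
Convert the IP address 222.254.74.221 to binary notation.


222 = 11011110
254 = 11111110
74 = 01001010
221 = 11011101
Binary: 11011110.11111110.01001010.11011101


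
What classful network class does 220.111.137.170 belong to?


First octet: 220
Binary: 11011100
110xxxxx -> Class C (192-223)
Class C, default mask 255.255.255.0 (/24)


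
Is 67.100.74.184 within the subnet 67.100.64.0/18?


Subnet network: 67.100.64.0
Test IP AND mask: 67.100.64.0
Yes, 67.100.74.184 is in 67.100.64.0/18


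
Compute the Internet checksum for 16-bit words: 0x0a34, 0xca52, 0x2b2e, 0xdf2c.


Sum all words (with carry folding):
+ 0x0a34 = 0x0a34
+ 0xca52 = 0xd486
+ 0x2b2e = 0xffb4
+ 0xdf2c = 0xdee1
One's complement: ~0xdee1
Checksum = 0x211e


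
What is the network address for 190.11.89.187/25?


IP:   10111110.00001011.01011001.10111011
Mask: 11111111.11111111.11111111.10000000
AND operation:
Net:  10111110.00001011.01011001.10000000
Network: 190.11.89.128/25


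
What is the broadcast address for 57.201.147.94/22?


Network: 57.201.144.0/22
Host bits = 10
Set all host bits to 1:
Broadcast: 57.201.147.255


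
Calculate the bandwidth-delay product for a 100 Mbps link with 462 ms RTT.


BDP = bandwidth * RTT
= 100 Mbps * 462 ms
= 100 * 1e6 * 462 / 1000 bits
= 46200000 bits
= 5775000 bytes
= 5639.6484 KB
BDP = 46200000 bits (5775000 bytes)


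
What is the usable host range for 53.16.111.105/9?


Network: 53.0.0.0
Broadcast: 53.127.255.255
First usable = network + 1
Last usable = broadcast - 1
Range: 53.0.0.1 to 53.127.255.254


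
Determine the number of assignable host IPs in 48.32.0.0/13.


Host bits = 32 - 13 = 19
Total addresses = 2^19 = 524288
Usable = total - 2 (network and broadcast)
Usable hosts: 524286


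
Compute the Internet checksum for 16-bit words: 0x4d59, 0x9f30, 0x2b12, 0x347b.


Sum all words (with carry folding):
+ 0x4d59 = 0x4d59
+ 0x9f30 = 0xec89
+ 0x2b12 = 0x179c
+ 0x347b = 0x4c17
One's complement: ~0x4c17
Checksum = 0xb3e8


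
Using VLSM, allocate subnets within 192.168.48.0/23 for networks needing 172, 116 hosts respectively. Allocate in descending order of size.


172 hosts -> /24 (254 usable): 192.168.48.0/24
116 hosts -> /25 (126 usable): 192.168.49.0/25
Allocation: 192.168.48.0/24 (172 hosts, 254 usable); 192.168.49.0/25 (116 hosts, 126 usable)


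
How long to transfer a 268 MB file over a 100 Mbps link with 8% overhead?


Effective throughput = 100 * (1 - 8/100) = 92 Mbps
File size in Mb = 268 * 8 = 2144 Mb
Time = 2144 / 92
Time = 23.3043 seconds


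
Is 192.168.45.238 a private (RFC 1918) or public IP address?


RFC 1918 private ranges:
  10.0.0.0/8 (10.0.0.0 - 10.255.255.255)
  172.16.0.0/12 (172.16.0.0 - 172.31.255.255)
  192.168.0.0/16 (192.168.0.0 - 192.168.255.255)
Private (in 192.168.0.0/16)


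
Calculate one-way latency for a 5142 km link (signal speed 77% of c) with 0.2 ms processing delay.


Speed = 0.77 * 3e5 km/s = 231000 km/s
Propagation delay = 5142 / 231000 = 0.0223 s = 22.2597 ms
Processing delay = 0.2 ms
Total one-way latency = 22.4597 ms


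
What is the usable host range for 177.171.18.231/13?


Network: 177.168.0.0
Broadcast: 177.175.255.255
First usable = network + 1
Last usable = broadcast - 1
Range: 177.168.0.1 to 177.175.255.254


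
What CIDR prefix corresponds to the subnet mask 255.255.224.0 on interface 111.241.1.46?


Binary: 11111111.11111111.11100000.00000000
Count leading 1s
Prefix: /19


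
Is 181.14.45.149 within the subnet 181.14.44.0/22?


Subnet network: 181.14.44.0
Test IP AND mask: 181.14.44.0
Yes, 181.14.45.149 is in 181.14.44.0/22


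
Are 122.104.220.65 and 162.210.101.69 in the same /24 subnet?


Mask: 255.255.255.0
122.104.220.65 AND mask = 122.104.220.0
162.210.101.69 AND mask = 162.210.101.0
No, different subnets (122.104.220.0 vs 162.210.101.0)


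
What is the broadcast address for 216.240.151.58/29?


Network: 216.240.151.56/29
Host bits = 3
Set all host bits to 1:
Broadcast: 216.240.151.63


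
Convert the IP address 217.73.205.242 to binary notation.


217 = 11011001
73 = 01001001
205 = 11001101
242 = 11110010
Binary: 11011001.01001001.11001101.11110010


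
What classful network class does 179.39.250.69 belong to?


First octet: 179
Binary: 10110011
10xxxxxx -> Class B (128-191)
Class B, default mask 255.255.0.0 (/16)


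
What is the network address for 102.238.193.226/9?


IP:   01100110.11101110.11000001.11100010
Mask: 11111111.10000000.00000000.00000000
AND operation:
Net:  01100110.10000000.00000000.00000000
Network: 102.128.0.0/9


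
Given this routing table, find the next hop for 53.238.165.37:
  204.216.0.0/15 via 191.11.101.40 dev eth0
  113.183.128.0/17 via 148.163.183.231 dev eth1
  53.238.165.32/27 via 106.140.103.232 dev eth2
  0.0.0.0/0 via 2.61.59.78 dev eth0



Longest prefix match for 53.238.165.37:
  /15 204.216.0.0: no
  /17 113.183.128.0: no
  /27 53.238.165.32: MATCH
  /0 0.0.0.0: MATCH
Selected: next-hop 106.140.103.232 via eth2 (matched /27)


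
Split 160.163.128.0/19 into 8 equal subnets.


New prefix = 19 + 3 = 22
Each subnet has 1024 addresses
  160.163.128.0/22
  160.163.132.0/22
  160.163.136.0/22
  160.163.140.0/22
  160.163.144.0/22
  160.163.148.0/22
  160.163.152.0/22
  160.163.156.0/22
Subnets: 160.163.128.0/22, 160.163.132.0/22, 160.163.136.0/22, 160.163.140.0/22, 160.163.144.0/22, 160.163.148.0/22, 160.163.152.0/22, 160.163.156.0/22


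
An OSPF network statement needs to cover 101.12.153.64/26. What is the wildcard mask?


Subnet mask: 255.255.255.192
Wildcard = 255.255.255.255 - subnet mask
255 - 255 = 0
255 - 255 = 0
255 - 255 = 0
255 - 192 = 63
Wildcard: 0.0.0.63


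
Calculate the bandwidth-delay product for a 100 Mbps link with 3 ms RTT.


BDP = bandwidth * RTT
= 100 Mbps * 3 ms
= 100 * 1e6 * 3 / 1000 bits
= 300000 bits
= 37500 bytes
= 36.6211 KB
BDP = 300000 bits (37500 bytes)


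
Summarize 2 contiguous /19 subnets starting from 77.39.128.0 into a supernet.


Original prefix: /19
Number of subnets: 2 = 2^1
New prefix = 19 - 1 = 18
Supernet: 77.39.128.0/18


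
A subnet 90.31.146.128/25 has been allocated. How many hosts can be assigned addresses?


Host bits = 32 - 25 = 7
Total addresses = 2^7 = 128
Usable = total - 2 (network and broadcast)
Usable hosts: 126


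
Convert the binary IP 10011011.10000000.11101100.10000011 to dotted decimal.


10011011 = 155
10000000 = 128
11101100 = 236
10000011 = 131
IP: 155.128.236.131


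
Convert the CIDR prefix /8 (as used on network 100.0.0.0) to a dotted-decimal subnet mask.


/8 means 8 network bits, 24 host bits
Binary: 11111111000000000000000000000000
Mask: 255.0.0.0


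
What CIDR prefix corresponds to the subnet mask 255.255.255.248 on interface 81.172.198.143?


Binary: 11111111.11111111.11111111.11111000
Count leading 1s
Prefix: /29


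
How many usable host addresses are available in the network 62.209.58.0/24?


Host bits = 32 - 24 = 8
Total addresses = 2^8 = 256
Usable = total - 2 (network and broadcast)
Usable hosts: 254


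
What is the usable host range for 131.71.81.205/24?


Network: 131.71.81.0
Broadcast: 131.71.81.255
First usable = network + 1
Last usable = broadcast - 1
Range: 131.71.81.1 to 131.71.81.254


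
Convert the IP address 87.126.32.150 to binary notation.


87 = 01010111
126 = 01111110
32 = 00100000
150 = 10010110
Binary: 01010111.01111110.00100000.10010110


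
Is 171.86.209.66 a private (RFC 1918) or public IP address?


RFC 1918 private ranges:
  10.0.0.0/8 (10.0.0.0 - 10.255.255.255)
  172.16.0.0/12 (172.16.0.0 - 172.31.255.255)
  192.168.0.0/16 (192.168.0.0 - 192.168.255.255)
Public (not in any RFC 1918 range)


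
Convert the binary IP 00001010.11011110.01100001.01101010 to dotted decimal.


00001010 = 10
11011110 = 222
01100001 = 97
01101010 = 106
IP: 10.222.97.106


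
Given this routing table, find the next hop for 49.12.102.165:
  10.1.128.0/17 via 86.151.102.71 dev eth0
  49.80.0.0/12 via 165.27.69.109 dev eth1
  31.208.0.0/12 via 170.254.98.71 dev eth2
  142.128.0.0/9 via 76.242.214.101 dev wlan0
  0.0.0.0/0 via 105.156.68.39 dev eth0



Longest prefix match for 49.12.102.165:
  /17 10.1.128.0: no
  /12 49.80.0.0: no
  /12 31.208.0.0: no
  /9 142.128.0.0: no
  /0 0.0.0.0: MATCH
Selected: next-hop 105.156.68.39 via eth0 (matched /0)


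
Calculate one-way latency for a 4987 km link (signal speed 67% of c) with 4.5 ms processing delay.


Speed = 0.67 * 3e5 km/s = 201000 km/s
Propagation delay = 4987 / 201000 = 0.0248 s = 24.8109 ms
Processing delay = 4.5 ms
Total one-way latency = 29.3109 ms


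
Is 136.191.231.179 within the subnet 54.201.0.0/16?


Subnet network: 54.201.0.0
Test IP AND mask: 136.191.0.0
No, 136.191.231.179 is not in 54.201.0.0/16


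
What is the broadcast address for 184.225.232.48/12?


Network: 184.224.0.0/12
Host bits = 20
Set all host bits to 1:
Broadcast: 184.239.255.255


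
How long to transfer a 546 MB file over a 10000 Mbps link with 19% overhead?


Effective throughput = 10000 * (1 - 19/100) = 8100.0 Mbps
File size in Mb = 546 * 8 = 4368 Mb
Time = 4368 / 8100.0
Time = 0.5393 seconds


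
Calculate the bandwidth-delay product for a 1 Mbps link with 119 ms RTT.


BDP = bandwidth * RTT
= 1 Mbps * 119 ms
= 1 * 1e6 * 119 / 1000 bits
= 119000 bits
= 14875 bytes
= 14.5264 KB
BDP = 119000 bits (14875 bytes)


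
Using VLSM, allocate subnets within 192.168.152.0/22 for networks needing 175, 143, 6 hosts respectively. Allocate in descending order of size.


175 hosts -> /24 (254 usable): 192.168.152.0/24
143 hosts -> /24 (254 usable): 192.168.153.0/24
6 hosts -> /29 (6 usable): 192.168.154.0/29
Allocation: 192.168.152.0/24 (175 hosts, 254 usable); 192.168.153.0/24 (143 hosts, 254 usable); 192.168.154.0/29 (6 hosts, 6 usable)


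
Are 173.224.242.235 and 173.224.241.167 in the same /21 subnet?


Mask: 255.255.248.0
173.224.242.235 AND mask = 173.224.240.0
173.224.241.167 AND mask = 173.224.240.0
Yes, same subnet (173.224.240.0)


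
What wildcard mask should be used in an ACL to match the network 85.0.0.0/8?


Subnet mask: 255.0.0.0
Wildcard = 255.255.255.255 - subnet mask
255 - 255 = 0
255 - 0 = 255
255 - 0 = 255
255 - 0 = 255
Wildcard: 0.255.255.255


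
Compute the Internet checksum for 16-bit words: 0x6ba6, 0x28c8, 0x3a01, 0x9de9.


Sum all words (with carry folding):
+ 0x6ba6 = 0x6ba6
+ 0x28c8 = 0x946e
+ 0x3a01 = 0xce6f
+ 0x9de9 = 0x6c59
One's complement: ~0x6c59
Checksum = 0x93a6


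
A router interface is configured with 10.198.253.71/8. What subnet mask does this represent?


/8 means 8 network bits, 24 host bits
Binary: 11111111000000000000000000000000
Mask: 255.0.0.0


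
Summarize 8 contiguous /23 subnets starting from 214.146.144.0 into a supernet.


Original prefix: /23
Number of subnets: 8 = 2^3
New prefix = 23 - 3 = 20
Supernet: 214.146.144.0/20


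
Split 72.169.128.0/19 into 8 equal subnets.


New prefix = 19 + 3 = 22
Each subnet has 1024 addresses
  72.169.128.0/22
  72.169.132.0/22
  72.169.136.0/22
  72.169.140.0/22
  72.169.144.0/22
  72.169.148.0/22
  72.169.152.0/22
  72.169.156.0/22
Subnets: 72.169.128.0/22, 72.169.132.0/22, 72.169.136.0/22, 72.169.140.0/22, 72.169.144.0/22, 72.169.148.0/22, 72.169.152.0/22, 72.169.156.0/22


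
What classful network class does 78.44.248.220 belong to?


First octet: 78
Binary: 01001110
0xxxxxxx -> Class A (1-126)
Class A, default mask 255.0.0.0 (/8)


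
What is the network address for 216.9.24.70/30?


IP:   11011000.00001001.00011000.01000110
Mask: 11111111.11111111.11111111.11111100
AND operation:
Net:  11011000.00001001.00011000.01000100
Network: 216.9.24.68/30


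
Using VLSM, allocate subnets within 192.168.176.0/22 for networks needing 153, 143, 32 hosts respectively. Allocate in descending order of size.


153 hosts -> /24 (254 usable): 192.168.176.0/24
143 hosts -> /24 (254 usable): 192.168.177.0/24
32 hosts -> /26 (62 usable): 192.168.178.0/26
Allocation: 192.168.176.0/24 (153 hosts, 254 usable); 192.168.177.0/24 (143 hosts, 254 usable); 192.168.178.0/26 (32 hosts, 62 usable)


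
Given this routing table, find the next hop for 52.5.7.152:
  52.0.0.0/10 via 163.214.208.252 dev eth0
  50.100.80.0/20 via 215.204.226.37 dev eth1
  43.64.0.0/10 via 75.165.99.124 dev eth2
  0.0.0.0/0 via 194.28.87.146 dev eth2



Longest prefix match for 52.5.7.152:
  /10 52.0.0.0: MATCH
  /20 50.100.80.0: no
  /10 43.64.0.0: no
  /0 0.0.0.0: MATCH
Selected: next-hop 163.214.208.252 via eth0 (matched /10)


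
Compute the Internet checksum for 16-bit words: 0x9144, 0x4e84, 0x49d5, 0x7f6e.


Sum all words (with carry folding):
+ 0x9144 = 0x9144
+ 0x4e84 = 0xdfc8
+ 0x49d5 = 0x299e
+ 0x7f6e = 0xa90c
One's complement: ~0xa90c
Checksum = 0x56f3


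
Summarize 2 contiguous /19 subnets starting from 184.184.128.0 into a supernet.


Original prefix: /19
Number of subnets: 2 = 2^1
New prefix = 19 - 1 = 18
Supernet: 184.184.128.0/18


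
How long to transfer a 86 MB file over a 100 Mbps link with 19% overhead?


Effective throughput = 100 * (1 - 19/100) = 81 Mbps
File size in Mb = 86 * 8 = 688 Mb
Time = 688 / 81
Time = 8.4938 seconds


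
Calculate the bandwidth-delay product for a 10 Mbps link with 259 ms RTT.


BDP = bandwidth * RTT
= 10 Mbps * 259 ms
= 10 * 1e6 * 259 / 1000 bits
= 2590000 bits
= 323750 bytes
= 316.1621 KB
BDP = 2590000 bits (323750 bytes)


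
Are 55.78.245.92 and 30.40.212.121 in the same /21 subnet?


Mask: 255.255.248.0
55.78.245.92 AND mask = 55.78.240.0
30.40.212.121 AND mask = 30.40.208.0
No, different subnets (55.78.240.0 vs 30.40.208.0)


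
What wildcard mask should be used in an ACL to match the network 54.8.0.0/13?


Subnet mask: 255.248.0.0
Wildcard = 255.255.255.255 - subnet mask
255 - 255 = 0
255 - 248 = 7
255 - 0 = 255
255 - 0 = 255
Wildcard: 0.7.255.255


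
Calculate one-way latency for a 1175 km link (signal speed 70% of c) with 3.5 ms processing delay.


Speed = 0.7 * 3e5 km/s = 210000 km/s
Propagation delay = 1175 / 210000 = 0.0056 s = 5.5952 ms
Processing delay = 3.5 ms
Total one-way latency = 9.0952 ms


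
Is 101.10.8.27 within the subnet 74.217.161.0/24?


Subnet network: 74.217.161.0
Test IP AND mask: 101.10.8.0
No, 101.10.8.27 is not in 74.217.161.0/24


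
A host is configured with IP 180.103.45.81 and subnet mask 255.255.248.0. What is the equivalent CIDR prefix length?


Binary: 11111111.11111111.11111000.00000000
Count leading 1s
Prefix: /21


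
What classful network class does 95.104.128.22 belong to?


First octet: 95
Binary: 01011111
0xxxxxxx -> Class A (1-126)
Class A, default mask 255.0.0.0 (/8)


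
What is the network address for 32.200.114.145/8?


IP:   00100000.11001000.01110010.10010001
Mask: 11111111.00000000.00000000.00000000
AND operation:
Net:  00100000.00000000.00000000.00000000
Network: 32.0.0.0/8


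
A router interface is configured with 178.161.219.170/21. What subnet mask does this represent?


/21 means 21 network bits, 11 host bits
Binary: 11111111111111111111100000000000
Mask: 255.255.248.0


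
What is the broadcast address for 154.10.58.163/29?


Network: 154.10.58.160/29
Host bits = 3
Set all host bits to 1:
Broadcast: 154.10.58.167


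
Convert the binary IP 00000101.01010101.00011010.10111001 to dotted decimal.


00000101 = 5
01010101 = 85
00011010 = 26
10111001 = 185
IP: 5.85.26.185


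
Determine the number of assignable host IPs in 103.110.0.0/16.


Host bits = 32 - 16 = 16
Total addresses = 2^16 = 65536
Usable = total - 2 (network and broadcast)
Usable hosts: 65534


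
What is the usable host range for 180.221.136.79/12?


Network: 180.208.0.0
Broadcast: 180.223.255.255
First usable = network + 1
Last usable = broadcast - 1
Range: 180.208.0.1 to 180.223.255.254


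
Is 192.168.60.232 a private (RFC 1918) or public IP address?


RFC 1918 private ranges:
  10.0.0.0/8 (10.0.0.0 - 10.255.255.255)
  172.16.0.0/12 (172.16.0.0 - 172.31.255.255)
  192.168.0.0/16 (192.168.0.0 - 192.168.255.255)
Private (in 192.168.0.0/16)


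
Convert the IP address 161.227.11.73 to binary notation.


161 = 10100001
227 = 11100011
11 = 00001011
73 = 01001001
Binary: 10100001.11100011.00001011.01001001


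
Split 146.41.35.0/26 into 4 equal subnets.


New prefix = 26 + 2 = 28
Each subnet has 16 addresses
  146.41.35.0/28
  146.41.35.16/28
  146.41.35.32/28
  146.41.35.48/28
Subnets: 146.41.35.0/28, 146.41.35.16/28, 146.41.35.32/28, 146.41.35.48/28


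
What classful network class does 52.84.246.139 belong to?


First octet: 52
Binary: 00110100
0xxxxxxx -> Class A (1-126)
Class A, default mask 255.0.0.0 (/8)


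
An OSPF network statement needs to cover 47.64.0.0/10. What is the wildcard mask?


Subnet mask: 255.192.0.0
Wildcard = 255.255.255.255 - subnet mask
255 - 255 = 0
255 - 192 = 63
255 - 0 = 255
255 - 0 = 255
Wildcard: 0.63.255.255


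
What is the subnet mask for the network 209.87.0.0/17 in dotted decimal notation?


/17 means 17 network bits, 15 host bits
Binary: 11111111111111111000000000000000
Mask: 255.255.128.0


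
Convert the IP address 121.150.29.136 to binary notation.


121 = 01111001
150 = 10010110
29 = 00011101
136 = 10001000
Binary: 01111001.10010110.00011101.10001000


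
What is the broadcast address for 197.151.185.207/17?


Network: 197.151.128.0/17
Host bits = 15
Set all host bits to 1:
Broadcast: 197.151.255.255


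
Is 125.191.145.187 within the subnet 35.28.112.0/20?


Subnet network: 35.28.112.0
Test IP AND mask: 125.191.144.0
No, 125.191.145.187 is not in 35.28.112.0/20


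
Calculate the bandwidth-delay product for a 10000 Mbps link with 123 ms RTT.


BDP = bandwidth * RTT
= 10000 Mbps * 123 ms
= 10000 * 1e6 * 123 / 1000 bits
= 1230000000 bits
= 153750000 bytes
= 150146.4844 KB
BDP = 1230000000 bits (153750000 bytes)


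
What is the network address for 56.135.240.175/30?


IP:   00111000.10000111.11110000.10101111
Mask: 11111111.11111111.11111111.11111100
AND operation:
Net:  00111000.10000111.11110000.10101100
Network: 56.135.240.172/30


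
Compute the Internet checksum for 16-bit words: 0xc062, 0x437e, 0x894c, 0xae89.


Sum all words (with carry folding):
+ 0xc062 = 0xc062
+ 0x437e = 0x03e1
+ 0x894c = 0x8d2d
+ 0xae89 = 0x3bb7
One's complement: ~0x3bb7
Checksum = 0xc448


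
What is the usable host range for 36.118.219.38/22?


Network: 36.118.216.0
Broadcast: 36.118.219.255
First usable = network + 1
Last usable = broadcast - 1
Range: 36.118.216.1 to 36.118.219.254


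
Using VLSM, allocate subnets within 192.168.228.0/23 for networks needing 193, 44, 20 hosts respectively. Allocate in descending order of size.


193 hosts -> /24 (254 usable): 192.168.228.0/24
44 hosts -> /26 (62 usable): 192.168.229.0/26
20 hosts -> /27 (30 usable): 192.168.229.64/27
Allocation: 192.168.228.0/24 (193 hosts, 254 usable); 192.168.229.0/26 (44 hosts, 62 usable); 192.168.229.64/27 (20 hosts, 30 usable)


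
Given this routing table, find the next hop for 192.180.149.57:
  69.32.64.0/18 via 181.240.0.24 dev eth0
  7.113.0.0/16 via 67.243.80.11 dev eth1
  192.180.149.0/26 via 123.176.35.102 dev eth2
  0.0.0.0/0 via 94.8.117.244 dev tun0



Longest prefix match for 192.180.149.57:
  /18 69.32.64.0: no
  /16 7.113.0.0: no
  /26 192.180.149.0: MATCH
  /0 0.0.0.0: MATCH
Selected: next-hop 123.176.35.102 via eth2 (matched /26)


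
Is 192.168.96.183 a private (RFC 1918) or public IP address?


RFC 1918 private ranges:
  10.0.0.0/8 (10.0.0.0 - 10.255.255.255)
  172.16.0.0/12 (172.16.0.0 - 172.31.255.255)
  192.168.0.0/16 (192.168.0.0 - 192.168.255.255)
Private (in 192.168.0.0/16)


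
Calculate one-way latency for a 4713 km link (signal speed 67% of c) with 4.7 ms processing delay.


Speed = 0.67 * 3e5 km/s = 201000 km/s
Propagation delay = 4713 / 201000 = 0.0234 s = 23.4478 ms
Processing delay = 4.7 ms
Total one-way latency = 28.1478 ms


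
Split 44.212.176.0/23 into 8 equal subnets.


New prefix = 23 + 3 = 26
Each subnet has 64 addresses
  44.212.176.0/26
  44.212.176.64/26
  44.212.176.128/26
  44.212.176.192/26
  44.212.177.0/26
  44.212.177.64/26
  44.212.177.128/26
  44.212.177.192/26
Subnets: 44.212.176.0/26, 44.212.176.64/26, 44.212.176.128/26, 44.212.176.192/26, 44.212.177.0/26, 44.212.177.64/26, 44.212.177.128/26, 44.212.177.192/26


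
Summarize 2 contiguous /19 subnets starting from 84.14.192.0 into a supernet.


Original prefix: /19
Number of subnets: 2 = 2^1
New prefix = 19 - 1 = 18
Supernet: 84.14.192.0/18


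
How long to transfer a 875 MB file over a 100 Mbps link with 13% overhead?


Effective throughput = 100 * (1 - 13/100) = 87 Mbps
File size in Mb = 875 * 8 = 7000 Mb
Time = 7000 / 87
Time = 80.4598 seconds


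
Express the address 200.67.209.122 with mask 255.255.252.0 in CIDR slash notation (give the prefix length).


Binary: 11111111.11111111.11111100.00000000
Count leading 1s
Prefix: /22


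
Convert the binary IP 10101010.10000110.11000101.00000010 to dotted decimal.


10101010 = 170
10000110 = 134
11000101 = 197
00000010 = 2
IP: 170.134.197.2


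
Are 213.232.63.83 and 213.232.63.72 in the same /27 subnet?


Mask: 255.255.255.224
213.232.63.83 AND mask = 213.232.63.64
213.232.63.72 AND mask = 213.232.63.64
Yes, same subnet (213.232.63.64)


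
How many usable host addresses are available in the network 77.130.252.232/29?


Host bits = 32 - 29 = 3
Total addresses = 2^3 = 8
Usable = total - 2 (network and broadcast)
Usable hosts: 6


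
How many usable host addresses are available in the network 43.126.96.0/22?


Host bits = 32 - 22 = 10
Total addresses = 2^10 = 1024
Usable = total - 2 (network and broadcast)
Usable hosts: 1022


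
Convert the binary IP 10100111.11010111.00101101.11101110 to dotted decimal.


10100111 = 167
11010111 = 215
00101101 = 45
11101110 = 238
IP: 167.215.45.238


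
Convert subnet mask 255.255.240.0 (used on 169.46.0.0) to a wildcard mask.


Subnet mask: 255.255.240.0
Wildcard = 255.255.255.255 - subnet mask
255 - 255 = 0
255 - 255 = 0
255 - 240 = 15
255 - 0 = 255
Wildcard: 0.0.15.255


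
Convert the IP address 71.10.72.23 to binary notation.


71 = 01000111
10 = 00001010
72 = 01001000
23 = 00010111
Binary: 01000111.00001010.01001000.00010111


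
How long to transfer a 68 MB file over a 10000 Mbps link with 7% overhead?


Effective throughput = 10000 * (1 - 7/100) = 9300 Mbps
File size in Mb = 68 * 8 = 544 Mb
Time = 544 / 9300
Time = 0.0585 seconds


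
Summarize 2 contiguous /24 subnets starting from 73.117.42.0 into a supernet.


Original prefix: /24
Number of subnets: 2 = 2^1
New prefix = 24 - 1 = 23
Supernet: 73.117.42.0/23


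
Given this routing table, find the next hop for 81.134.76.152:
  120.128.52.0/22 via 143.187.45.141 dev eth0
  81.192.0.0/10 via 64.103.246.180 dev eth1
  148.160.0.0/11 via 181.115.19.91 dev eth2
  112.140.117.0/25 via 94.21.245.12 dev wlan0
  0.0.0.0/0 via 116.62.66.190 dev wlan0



Longest prefix match for 81.134.76.152:
  /22 120.128.52.0: no
  /10 81.192.0.0: no
  /11 148.160.0.0: no
  /25 112.140.117.0: no
  /0 0.0.0.0: MATCH
Selected: next-hop 116.62.66.190 via wlan0 (matched /0)


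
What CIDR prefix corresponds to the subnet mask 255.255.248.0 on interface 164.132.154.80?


Binary: 11111111.11111111.11111000.00000000
Count leading 1s
Prefix: /21


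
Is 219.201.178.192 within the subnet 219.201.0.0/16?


Subnet network: 219.201.0.0
Test IP AND mask: 219.201.0.0
Yes, 219.201.178.192 is in 219.201.0.0/16


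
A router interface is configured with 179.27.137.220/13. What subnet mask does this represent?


/13 means 13 network bits, 19 host bits
Binary: 11111111111110000000000000000000
Mask: 255.248.0.0


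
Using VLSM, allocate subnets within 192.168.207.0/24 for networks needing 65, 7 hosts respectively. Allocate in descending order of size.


65 hosts -> /25 (126 usable): 192.168.207.0/25
7 hosts -> /28 (14 usable): 192.168.207.128/28
Allocation: 192.168.207.0/25 (65 hosts, 126 usable); 192.168.207.128/28 (7 hosts, 14 usable)


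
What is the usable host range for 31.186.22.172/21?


Network: 31.186.16.0
Broadcast: 31.186.23.255
First usable = network + 1
Last usable = broadcast - 1
Range: 31.186.16.1 to 31.186.23.254


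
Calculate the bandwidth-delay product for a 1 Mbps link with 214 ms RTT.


BDP = bandwidth * RTT
= 1 Mbps * 214 ms
= 1 * 1e6 * 214 / 1000 bits
= 214000 bits
= 26750 bytes
= 26.123 KB
BDP = 214000 bits (26750 bytes)


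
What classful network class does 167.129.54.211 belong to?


First octet: 167
Binary: 10100111
10xxxxxx -> Class B (128-191)
Class B, default mask 255.255.0.0 (/16)


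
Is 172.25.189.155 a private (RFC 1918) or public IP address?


RFC 1918 private ranges:
  10.0.0.0/8 (10.0.0.0 - 10.255.255.255)
  172.16.0.0/12 (172.16.0.0 - 172.31.255.255)
  192.168.0.0/16 (192.168.0.0 - 192.168.255.255)
Private (in 172.16.0.0/12)


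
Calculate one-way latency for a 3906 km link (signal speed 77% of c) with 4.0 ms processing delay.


Speed = 0.77 * 3e5 km/s = 231000 km/s
Propagation delay = 3906 / 231000 = 0.0169 s = 16.9091 ms
Processing delay = 4.0 ms
Total one-way latency = 20.9091 ms


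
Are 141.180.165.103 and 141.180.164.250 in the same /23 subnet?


Mask: 255.255.254.0
141.180.165.103 AND mask = 141.180.164.0
141.180.164.250 AND mask = 141.180.164.0
Yes, same subnet (141.180.164.0)


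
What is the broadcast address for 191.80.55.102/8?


Network: 191.0.0.0/8
Host bits = 24
Set all host bits to 1:
Broadcast: 191.255.255.255


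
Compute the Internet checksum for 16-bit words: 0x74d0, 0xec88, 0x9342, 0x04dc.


Sum all words (with carry folding):
+ 0x74d0 = 0x74d0
+ 0xec88 = 0x6159
+ 0x9342 = 0xf49b
+ 0x04dc = 0xf977
One's complement: ~0xf977
Checksum = 0x0688


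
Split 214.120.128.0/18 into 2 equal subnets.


New prefix = 18 + 1 = 19
Each subnet has 8192 addresses
  214.120.128.0/19
  214.120.160.0/19
Subnets: 214.120.128.0/19, 214.120.160.0/19


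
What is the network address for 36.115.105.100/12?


IP:   00100100.01110011.01101001.01100100
Mask: 11111111.11110000.00000000.00000000
AND operation:
Net:  00100100.01110000.00000000.00000000
Network: 36.112.0.0/12


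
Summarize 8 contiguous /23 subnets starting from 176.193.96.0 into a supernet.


Original prefix: /23
Number of subnets: 8 = 2^3
New prefix = 23 - 3 = 20
Supernet: 176.193.96.0/20


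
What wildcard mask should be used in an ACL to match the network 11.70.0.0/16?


Subnet mask: 255.255.0.0
Wildcard = 255.255.255.255 - subnet mask
255 - 255 = 0
255 - 255 = 0
255 - 0 = 255
255 - 0 = 255
Wildcard: 0.0.255.255


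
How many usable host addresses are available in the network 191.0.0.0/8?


Host bits = 32 - 8 = 24
Total addresses = 2^24 = 16777216
Usable = total - 2 (network and broadcast)
Usable hosts: 16777214


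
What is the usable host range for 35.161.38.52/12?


Network: 35.160.0.0
Broadcast: 35.175.255.255
First usable = network + 1
Last usable = broadcast - 1
Range: 35.160.0.1 to 35.175.255.254


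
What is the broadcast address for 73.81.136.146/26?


Network: 73.81.136.128/26
Host bits = 6
Set all host bits to 1:
Broadcast: 73.81.136.191
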